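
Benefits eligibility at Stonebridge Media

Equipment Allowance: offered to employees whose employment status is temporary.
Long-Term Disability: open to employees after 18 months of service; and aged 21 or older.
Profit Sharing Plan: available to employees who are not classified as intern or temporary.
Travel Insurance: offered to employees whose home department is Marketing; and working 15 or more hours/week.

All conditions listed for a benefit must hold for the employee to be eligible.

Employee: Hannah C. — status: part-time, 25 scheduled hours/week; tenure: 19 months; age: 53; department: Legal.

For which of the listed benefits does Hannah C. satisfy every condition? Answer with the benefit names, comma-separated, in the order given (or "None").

Equipment Allowance — status part-time ✗ (requires temporary) → not eligible.
Long-Term Disability — service 19 months ≥ 18 months ✓; age 53 ≥ 21 ✓ → eligible.
Profit Sharing Plan — status part-time ✓ (not excluded) → eligible.
Travel Insurance — dept Legal ✗ → not eligible.

Long-Term Disability, Profit Sharing Plan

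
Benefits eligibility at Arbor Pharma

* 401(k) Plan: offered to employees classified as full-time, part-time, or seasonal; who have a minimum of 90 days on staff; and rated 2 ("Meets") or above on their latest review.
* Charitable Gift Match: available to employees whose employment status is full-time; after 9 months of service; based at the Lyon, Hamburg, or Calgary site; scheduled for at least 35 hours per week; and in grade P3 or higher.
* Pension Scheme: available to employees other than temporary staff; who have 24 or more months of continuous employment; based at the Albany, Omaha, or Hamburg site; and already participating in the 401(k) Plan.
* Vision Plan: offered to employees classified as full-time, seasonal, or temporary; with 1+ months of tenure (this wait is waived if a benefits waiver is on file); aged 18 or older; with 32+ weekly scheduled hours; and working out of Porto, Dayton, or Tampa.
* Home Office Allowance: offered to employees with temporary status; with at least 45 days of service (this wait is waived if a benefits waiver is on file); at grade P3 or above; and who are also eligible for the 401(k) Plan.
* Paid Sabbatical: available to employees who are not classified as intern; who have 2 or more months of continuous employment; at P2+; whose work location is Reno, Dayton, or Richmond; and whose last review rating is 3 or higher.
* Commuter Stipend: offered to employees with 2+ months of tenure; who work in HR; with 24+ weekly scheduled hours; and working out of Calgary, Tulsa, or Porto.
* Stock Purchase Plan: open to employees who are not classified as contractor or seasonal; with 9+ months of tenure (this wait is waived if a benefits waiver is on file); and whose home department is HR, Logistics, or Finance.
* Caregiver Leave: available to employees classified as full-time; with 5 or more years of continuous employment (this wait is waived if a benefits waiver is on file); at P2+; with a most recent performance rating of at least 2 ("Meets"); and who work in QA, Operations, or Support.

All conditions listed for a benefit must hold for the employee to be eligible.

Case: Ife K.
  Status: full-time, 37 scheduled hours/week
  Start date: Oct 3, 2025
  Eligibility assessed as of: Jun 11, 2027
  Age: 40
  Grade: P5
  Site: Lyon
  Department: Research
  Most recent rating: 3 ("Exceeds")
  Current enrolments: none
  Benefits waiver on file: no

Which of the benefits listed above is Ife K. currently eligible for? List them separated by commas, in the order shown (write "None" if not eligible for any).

401(k) Plan, Charitable Gift Match

Service from Oct 3, 2025 to Jun 11, 2027: 616 days.
401(k) Plan — status full-time ✓; service 616 days ≥ 90 days ✓; rating 3 ≥ 2 ✓ → eligible.
Charitable Gift Match — status full-time ✓; service 616 days ≥ 9 months (≈270 days) ✓; site Lyon ✓; 37 hrs/wk ≥ 35 ✓; grade P5 ≥ P3 ✓ → eligible.
Pension Scheme — status full-time ✓ (not excluded); service 616 days < 24 months (≈720 days) ✗ → not eligible.
Vision Plan — status full-time ✓; no waiver, service 616 days ≥ 1 month (≈30 days) ✓; age 40 ≥ 18 ✓; 37 hrs/wk ≥ 32 ✓; site Lyon ✗ (not Porto, Dayton, or Tampa) → not eligible.
Home Office Allowance — status full-time ✗ (requires temporary) → not eligible.
Paid Sabbatical — status full-time ✓ (not excluded); service 616 days ≥ 2 months (≈60 days) ✓; grade P5 ≥ P2 ✓; site Lyon ✗ (not Reno, Dayton, or Richmond) → not eligible.
Commuter Stipend — service 616 days ≥ 2 months (≈60 days) ✓; dept Research ✗ → not eligible.
Stock Purchase Plan — status full-time ✓ (not excluded); no waiver, service 616 days ≥ 9 months (≈270 days) ✓; dept Research ✗ → not eligible.
Caregiver Leave — status full-time ✓; no waiver, service 616 days < 5 years (≈1825 days) ✗ → not eligible.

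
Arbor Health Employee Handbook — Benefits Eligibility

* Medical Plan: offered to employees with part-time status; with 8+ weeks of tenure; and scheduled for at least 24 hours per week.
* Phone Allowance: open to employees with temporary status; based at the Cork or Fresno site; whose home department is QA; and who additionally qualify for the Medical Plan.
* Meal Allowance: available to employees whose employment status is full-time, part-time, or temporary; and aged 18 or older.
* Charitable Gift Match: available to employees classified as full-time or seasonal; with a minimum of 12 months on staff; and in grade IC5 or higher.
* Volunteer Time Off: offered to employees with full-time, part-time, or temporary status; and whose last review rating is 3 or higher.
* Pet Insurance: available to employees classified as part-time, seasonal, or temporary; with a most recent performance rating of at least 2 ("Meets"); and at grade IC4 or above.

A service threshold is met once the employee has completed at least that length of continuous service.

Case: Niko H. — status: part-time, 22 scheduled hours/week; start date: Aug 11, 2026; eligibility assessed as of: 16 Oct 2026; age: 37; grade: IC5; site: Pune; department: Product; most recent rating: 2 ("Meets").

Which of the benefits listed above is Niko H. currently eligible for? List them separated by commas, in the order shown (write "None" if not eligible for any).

Meal Allowance, Pet Insurance

Service from Aug 11, 2026 to 16 Oct 2026: 66 days.
Medical Plan — status part-time ✓; service 66 days ≥ 8 weeks (≈56 days) ✓; 22 hrs/wk < 24 ✗ → not eligible.
Phone Allowance — status part-time ✗ (requires temporary) → not eligible.
Meal Allowance — status part-time ✓; age 37 ≥ 18 ✓ → eligible.
Charitable Gift Match — status part-time ✗ (requires full-time or seasonal) → not eligible.
Volunteer Time Off — status part-time ✓; rating 2 < 3 ✗ → not eligible.
Pet Insurance — status part-time ✓; rating 2 ≥ 2 ✓; grade IC5 ≥ IC4 ✓ → eligible.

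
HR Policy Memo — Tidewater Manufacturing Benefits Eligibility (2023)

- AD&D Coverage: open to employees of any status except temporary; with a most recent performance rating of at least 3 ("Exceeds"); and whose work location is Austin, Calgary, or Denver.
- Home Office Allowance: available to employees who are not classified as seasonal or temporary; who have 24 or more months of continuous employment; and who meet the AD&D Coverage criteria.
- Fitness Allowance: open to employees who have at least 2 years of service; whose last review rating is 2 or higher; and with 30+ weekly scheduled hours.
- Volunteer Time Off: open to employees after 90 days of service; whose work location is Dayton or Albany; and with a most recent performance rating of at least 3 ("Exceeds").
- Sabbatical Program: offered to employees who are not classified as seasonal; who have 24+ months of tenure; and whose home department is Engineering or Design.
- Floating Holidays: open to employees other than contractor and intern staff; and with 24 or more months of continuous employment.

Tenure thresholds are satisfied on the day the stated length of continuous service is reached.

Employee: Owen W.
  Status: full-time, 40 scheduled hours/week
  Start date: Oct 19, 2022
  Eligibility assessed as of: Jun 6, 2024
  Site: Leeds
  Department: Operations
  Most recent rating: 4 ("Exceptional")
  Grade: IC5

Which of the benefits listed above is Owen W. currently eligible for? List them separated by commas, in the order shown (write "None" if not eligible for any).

Service from Oct 19, 2022 to Jun 6, 2024: 596 days.
AD&D Coverage — status full-time ✓ (not excluded); rating 4 ≥ 3 ✓; site Leeds ✗ (not Austin, Calgary, or Denver) → not eligible.
Home Office Allowance — status full-time ✓ (not excluded); service 596 days < 24 months (≈720 days) ✗ → not eligible.
Fitness Allowance — service 596 days < 2 years (≈730 days) ✗ → not eligible.
Volunteer Time Off — service 596 days ≥ 90 days ✓; site Leeds ✗ (not Dayton or Albany) → not eligible.
Sabbatical Program — status full-time ✓ (not excluded); service 596 days < 24 months (≈720 days) ✗ → not eligible.
Floating Holidays — status full-time ✓ (not excluded); service 596 days < 24 months (≈720 days) ✗ → not eligible.

None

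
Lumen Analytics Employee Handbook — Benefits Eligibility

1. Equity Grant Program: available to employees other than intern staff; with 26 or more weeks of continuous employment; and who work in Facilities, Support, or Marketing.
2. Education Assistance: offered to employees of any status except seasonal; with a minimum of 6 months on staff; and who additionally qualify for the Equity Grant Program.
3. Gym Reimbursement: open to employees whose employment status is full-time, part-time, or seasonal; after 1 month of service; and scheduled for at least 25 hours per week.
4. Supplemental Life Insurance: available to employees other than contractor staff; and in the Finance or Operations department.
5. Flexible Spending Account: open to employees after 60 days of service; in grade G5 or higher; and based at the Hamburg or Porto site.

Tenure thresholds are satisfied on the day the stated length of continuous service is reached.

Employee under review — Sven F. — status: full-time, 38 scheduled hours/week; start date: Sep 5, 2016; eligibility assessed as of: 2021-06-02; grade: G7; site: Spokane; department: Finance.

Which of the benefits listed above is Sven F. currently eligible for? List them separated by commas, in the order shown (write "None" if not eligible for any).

Service from Sep 5, 2016 to 2021-06-02: 1731 days.
Equity Grant Program — status full-time ✓ (not excluded); service 1731 days ≥ 26 weeks (≈182 days) ✓; dept Finance ✗ → not eligible.
Education Assistance — status full-time ✓ (not excluded); service 1731 days ≥ 6 months (≈180 days) ✓; not eligible for Equity Grant Program ✗ → not eligible.
Gym Reimbursement — status full-time ✓; service 1731 days ≥ 1 month (≈30 days) ✓; 38 hrs/wk ≥ 25 ✓ → eligible.
Supplemental Life Insurance — status full-time ✓ (not excluded); dept Finance ✓ → eligible.
Flexible Spending Account — service 1731 days ≥ 60 days ✓; grade G7 ≥ G5 ✓; site Spokane ✗ (not Hamburg or Porto) → not eligible.

Gym Reimbursement, Supplemental Life Insurance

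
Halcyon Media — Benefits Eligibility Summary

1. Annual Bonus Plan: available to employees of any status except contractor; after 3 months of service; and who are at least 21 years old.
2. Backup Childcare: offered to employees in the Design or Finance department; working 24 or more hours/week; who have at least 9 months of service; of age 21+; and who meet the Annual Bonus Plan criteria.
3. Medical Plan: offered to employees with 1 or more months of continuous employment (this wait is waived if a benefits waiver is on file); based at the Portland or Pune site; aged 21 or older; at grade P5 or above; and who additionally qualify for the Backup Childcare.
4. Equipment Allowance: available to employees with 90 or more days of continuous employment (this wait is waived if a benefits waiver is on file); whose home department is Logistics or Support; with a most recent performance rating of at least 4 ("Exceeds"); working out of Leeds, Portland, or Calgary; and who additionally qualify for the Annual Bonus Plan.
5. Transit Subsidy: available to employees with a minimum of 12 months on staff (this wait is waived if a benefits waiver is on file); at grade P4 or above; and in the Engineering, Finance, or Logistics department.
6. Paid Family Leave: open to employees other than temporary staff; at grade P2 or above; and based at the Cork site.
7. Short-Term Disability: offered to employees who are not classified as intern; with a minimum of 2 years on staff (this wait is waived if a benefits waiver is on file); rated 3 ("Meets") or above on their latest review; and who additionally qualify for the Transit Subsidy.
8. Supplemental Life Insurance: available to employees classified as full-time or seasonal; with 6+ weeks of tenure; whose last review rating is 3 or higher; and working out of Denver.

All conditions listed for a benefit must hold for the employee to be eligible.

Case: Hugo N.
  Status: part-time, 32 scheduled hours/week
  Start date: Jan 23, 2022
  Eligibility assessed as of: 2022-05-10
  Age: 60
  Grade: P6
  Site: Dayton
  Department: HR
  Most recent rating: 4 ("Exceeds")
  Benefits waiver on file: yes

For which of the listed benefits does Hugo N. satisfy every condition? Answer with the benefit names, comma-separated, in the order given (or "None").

Service from Jan 23, 2022 to 2022-05-10: 107 days.
Annual Bonus Plan — status part-time ✓ (not excluded); service 107 days ≥ 3 months (≈90 days) ✓; age 60 ≥ 21 ✓ → eligible.
Backup Childcare — dept HR ✗ → not eligible.
Medical Plan — benefits waiver on file ✓; site Dayton ✗ (not Portland or Pune) → not eligible.
Equipment Allowance — benefits waiver on file ✓; dept HR ✗ → not eligible.
Transit Subsidy — benefits waiver on file ✓; grade P6 ≥ P4 ✓; dept HR ✗ → not eligible.
Paid Family Leave — status part-time ✓ (not excluded); grade P6 ≥ P2 ✓; site Dayton ✗ (not Cork) → not eligible.
Short-Term Disability — status part-time ✓ (not excluded); benefits waiver on file ✓; rating 4 ≥ 3 ✓; not eligible for Transit Subsidy ✗ → not eligible.
Supplemental Life Insurance — status part-time ✗ (requires full-time or seasonal) → not eligible.

Annual Bonus Plan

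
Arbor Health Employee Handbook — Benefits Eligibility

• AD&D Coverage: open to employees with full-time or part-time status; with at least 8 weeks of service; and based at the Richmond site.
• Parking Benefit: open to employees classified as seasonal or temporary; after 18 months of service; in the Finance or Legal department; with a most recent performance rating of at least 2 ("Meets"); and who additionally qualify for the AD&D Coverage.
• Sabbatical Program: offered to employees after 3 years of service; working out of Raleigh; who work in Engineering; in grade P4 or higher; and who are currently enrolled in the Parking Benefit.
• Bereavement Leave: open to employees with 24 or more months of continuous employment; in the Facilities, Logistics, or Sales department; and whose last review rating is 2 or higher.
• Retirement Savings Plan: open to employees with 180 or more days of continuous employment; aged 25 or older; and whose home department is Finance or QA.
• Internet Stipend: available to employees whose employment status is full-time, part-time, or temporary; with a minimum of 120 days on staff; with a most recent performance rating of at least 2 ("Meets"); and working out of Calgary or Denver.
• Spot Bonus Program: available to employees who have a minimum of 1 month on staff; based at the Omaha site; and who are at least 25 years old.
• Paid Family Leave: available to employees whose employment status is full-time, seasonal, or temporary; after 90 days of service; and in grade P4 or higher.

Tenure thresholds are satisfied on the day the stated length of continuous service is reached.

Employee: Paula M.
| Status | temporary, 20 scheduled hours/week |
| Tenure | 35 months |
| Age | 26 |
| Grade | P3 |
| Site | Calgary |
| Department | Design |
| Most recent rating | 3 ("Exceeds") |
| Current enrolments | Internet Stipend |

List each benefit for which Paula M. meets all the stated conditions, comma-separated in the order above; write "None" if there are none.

AD&D Coverage — status temporary ✗ (requires full-time or part-time) → not eligible.
Parking Benefit — status temporary ✓; service 35 months ≥ 18 months ✓; dept Design ✗ → not eligible.
Sabbatical Program — service 35 months < 3 years (≈1095 days) ✗ → not eligible.
Bereavement Leave — service 35 months ≥ 24 months ✓; dept Design ✗ → not eligible.
Retirement Savings Plan — service 35 months ≥ 180 days ✓; age 26 ≥ 25 ✓; dept Design ✗ → not eligible.
Internet Stipend — status temporary ✓; service 35 months ≥ 120 days ✓; rating 3 ≥ 2 ✓; site Calgary ✓ → eligible.
Spot Bonus Program — service 35 months ≥ 1 month ✓; site Calgary ✗ (not Omaha) → not eligible.
Paid Family Leave — status temporary ✓; service 35 months ≥ 90 days ✓; grade P3 < P4 ✗ → not eligible.

Internet Stipend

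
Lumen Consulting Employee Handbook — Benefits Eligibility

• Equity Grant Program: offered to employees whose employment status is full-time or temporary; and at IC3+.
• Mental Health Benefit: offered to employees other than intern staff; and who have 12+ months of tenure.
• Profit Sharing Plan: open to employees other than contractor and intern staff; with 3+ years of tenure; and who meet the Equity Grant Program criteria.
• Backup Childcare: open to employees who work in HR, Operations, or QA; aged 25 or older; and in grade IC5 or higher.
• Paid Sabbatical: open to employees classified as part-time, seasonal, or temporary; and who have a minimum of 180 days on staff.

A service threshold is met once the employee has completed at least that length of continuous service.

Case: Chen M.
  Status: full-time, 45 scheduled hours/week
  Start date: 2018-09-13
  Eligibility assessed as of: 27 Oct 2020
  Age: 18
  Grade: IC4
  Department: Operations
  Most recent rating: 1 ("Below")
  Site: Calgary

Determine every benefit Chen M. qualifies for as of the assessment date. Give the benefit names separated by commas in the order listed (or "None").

Service from 2018-09-13 to 27 Oct 2020: 775 days.
Equity Grant Program — status full-time ✓; grade IC4 ≥ IC3 ✓ → eligible.
Mental Health Benefit — status full-time ✓ (not excluded); service 775 days ≥ 12 months (≈360 days) ✓ → eligible.
Profit Sharing Plan — status full-time ✓ (not excluded); service 775 days < 3 years (≈1095 days) ✗ → not eligible.
Backup Childcare — dept Operations ✓; age 18 < 25 ✗ → not eligible.
Paid Sabbatical — status full-time ✗ (requires part-time, seasonal, or temporary) → not eligible.

Equity Grant Program, Mental Health Benefit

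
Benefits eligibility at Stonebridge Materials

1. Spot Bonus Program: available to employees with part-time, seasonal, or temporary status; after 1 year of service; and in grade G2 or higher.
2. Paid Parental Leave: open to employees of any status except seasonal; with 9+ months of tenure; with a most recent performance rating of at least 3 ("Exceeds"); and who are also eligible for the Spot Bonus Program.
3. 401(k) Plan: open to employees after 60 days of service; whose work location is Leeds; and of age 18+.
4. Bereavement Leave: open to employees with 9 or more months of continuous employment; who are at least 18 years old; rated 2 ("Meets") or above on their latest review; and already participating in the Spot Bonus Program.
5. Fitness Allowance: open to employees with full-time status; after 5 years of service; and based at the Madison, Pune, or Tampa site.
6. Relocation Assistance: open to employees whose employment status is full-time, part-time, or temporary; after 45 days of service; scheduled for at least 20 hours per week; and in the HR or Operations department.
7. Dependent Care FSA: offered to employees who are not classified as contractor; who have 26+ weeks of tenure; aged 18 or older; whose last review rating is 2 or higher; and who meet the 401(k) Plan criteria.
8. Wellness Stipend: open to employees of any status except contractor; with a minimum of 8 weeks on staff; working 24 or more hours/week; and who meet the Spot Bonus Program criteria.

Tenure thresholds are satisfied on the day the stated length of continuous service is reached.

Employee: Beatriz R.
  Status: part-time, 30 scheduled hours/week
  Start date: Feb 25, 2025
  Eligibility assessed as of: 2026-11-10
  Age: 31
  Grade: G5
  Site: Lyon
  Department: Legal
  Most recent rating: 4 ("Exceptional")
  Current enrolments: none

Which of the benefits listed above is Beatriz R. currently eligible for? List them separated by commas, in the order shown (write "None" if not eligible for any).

Service from Feb 25, 2025 to 2026-11-10: 623 days.
Spot Bonus Program — status part-time ✓; service 623 days ≥ 1 year (≈365 days) ✓; grade G5 ≥ G2 ✓ → eligible.
Paid Parental Leave — status part-time ✓ (not excluded); service 623 days ≥ 9 months (≈270 days) ✓; rating 4 ≥ 3 ✓; eligible for Spot Bonus Program ✓ → eligible.
401(k) Plan — service 623 days ≥ 60 days ✓; site Lyon ✗ (not Leeds) → not eligible.
Bereavement Leave — service 623 days ≥ 9 months (≈270 days) ✓; age 31 ≥ 18 ✓; rating 4 ≥ 2 ✓; not enrolled in Spot Bonus Program ✗ → not eligible.
Fitness Allowance — status part-time ✗ (requires full-time) → not eligible.
Relocation Assistance — status part-time ✓; service 623 days ≥ 45 days ✓; 30 hrs/wk ≥ 20 ✓; dept Legal ✗ → not eligible.
Dependent Care FSA — status part-time ✓ (not excluded); service 623 days ≥ 26 weeks (≈182 days) ✓; age 31 ≥ 18 ✓; rating 4 ≥ 2 ✓; not eligible for 401(k) Plan ✗ → not eligible.
Wellness Stipend — status part-time ✓ (not excluded); service 623 days ≥ 8 weeks (≈56 days) ✓; 30 hrs/wk ≥ 24 ✓; eligible for Spot Bonus Program ✓ → eligible.

Spot Bonus Program, Paid Parental Leave, Wellness Stipend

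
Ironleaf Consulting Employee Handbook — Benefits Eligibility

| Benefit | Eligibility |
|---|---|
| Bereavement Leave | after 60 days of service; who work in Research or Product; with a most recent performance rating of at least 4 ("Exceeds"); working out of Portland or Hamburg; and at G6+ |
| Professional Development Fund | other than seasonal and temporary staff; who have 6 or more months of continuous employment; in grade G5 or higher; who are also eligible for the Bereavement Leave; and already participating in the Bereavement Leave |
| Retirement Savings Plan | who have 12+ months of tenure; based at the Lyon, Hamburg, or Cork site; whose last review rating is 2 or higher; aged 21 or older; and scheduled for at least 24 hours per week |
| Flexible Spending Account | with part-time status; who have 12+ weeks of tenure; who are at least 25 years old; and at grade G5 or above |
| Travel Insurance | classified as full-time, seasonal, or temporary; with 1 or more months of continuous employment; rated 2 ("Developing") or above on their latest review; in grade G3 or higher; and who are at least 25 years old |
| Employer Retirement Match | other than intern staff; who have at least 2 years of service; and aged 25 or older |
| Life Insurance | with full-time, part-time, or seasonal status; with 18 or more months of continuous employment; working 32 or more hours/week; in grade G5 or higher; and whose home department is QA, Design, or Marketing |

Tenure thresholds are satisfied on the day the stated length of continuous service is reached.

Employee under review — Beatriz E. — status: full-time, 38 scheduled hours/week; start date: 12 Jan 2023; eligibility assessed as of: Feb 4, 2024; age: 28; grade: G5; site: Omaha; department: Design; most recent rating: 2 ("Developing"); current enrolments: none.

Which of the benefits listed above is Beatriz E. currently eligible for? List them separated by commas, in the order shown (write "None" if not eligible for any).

Travel Insurance

Service from 12 Jan 2023 to Feb 4, 2024: 388 days.
Bereavement Leave — service 388 days ≥ 60 days ✓; dept Design ✗ → not eligible.
Professional Development Fund — status full-time ✓ (not excluded); service 388 days ≥ 6 months (≈180 days) ✓; grade G5 ≥ G5 ✓; not eligible for Bereavement Leave ✗ → not eligible.
Retirement Savings Plan — service 388 days ≥ 12 months (≈360 days) ✓; site Omaha ✗ (not Lyon, Hamburg, or Cork) → not eligible.
Flexible Spending Account — status full-time ✗ (requires part-time) → not eligible.
Travel Insurance — status full-time ✓; service 388 days ≥ 1 month (≈30 days) ✓; rating 2 ≥ 2 ✓; grade G5 ≥ G3 ✓; age 28 ≥ 25 ✓ → eligible.
Employer Retirement Match — status full-time ✓ (not excluded); service 388 days < 2 years (≈730 days) ✗ → not eligible.
Life Insurance — status full-time ✓; service 388 days < 18 months (≈540 days) ✗ → not eligible.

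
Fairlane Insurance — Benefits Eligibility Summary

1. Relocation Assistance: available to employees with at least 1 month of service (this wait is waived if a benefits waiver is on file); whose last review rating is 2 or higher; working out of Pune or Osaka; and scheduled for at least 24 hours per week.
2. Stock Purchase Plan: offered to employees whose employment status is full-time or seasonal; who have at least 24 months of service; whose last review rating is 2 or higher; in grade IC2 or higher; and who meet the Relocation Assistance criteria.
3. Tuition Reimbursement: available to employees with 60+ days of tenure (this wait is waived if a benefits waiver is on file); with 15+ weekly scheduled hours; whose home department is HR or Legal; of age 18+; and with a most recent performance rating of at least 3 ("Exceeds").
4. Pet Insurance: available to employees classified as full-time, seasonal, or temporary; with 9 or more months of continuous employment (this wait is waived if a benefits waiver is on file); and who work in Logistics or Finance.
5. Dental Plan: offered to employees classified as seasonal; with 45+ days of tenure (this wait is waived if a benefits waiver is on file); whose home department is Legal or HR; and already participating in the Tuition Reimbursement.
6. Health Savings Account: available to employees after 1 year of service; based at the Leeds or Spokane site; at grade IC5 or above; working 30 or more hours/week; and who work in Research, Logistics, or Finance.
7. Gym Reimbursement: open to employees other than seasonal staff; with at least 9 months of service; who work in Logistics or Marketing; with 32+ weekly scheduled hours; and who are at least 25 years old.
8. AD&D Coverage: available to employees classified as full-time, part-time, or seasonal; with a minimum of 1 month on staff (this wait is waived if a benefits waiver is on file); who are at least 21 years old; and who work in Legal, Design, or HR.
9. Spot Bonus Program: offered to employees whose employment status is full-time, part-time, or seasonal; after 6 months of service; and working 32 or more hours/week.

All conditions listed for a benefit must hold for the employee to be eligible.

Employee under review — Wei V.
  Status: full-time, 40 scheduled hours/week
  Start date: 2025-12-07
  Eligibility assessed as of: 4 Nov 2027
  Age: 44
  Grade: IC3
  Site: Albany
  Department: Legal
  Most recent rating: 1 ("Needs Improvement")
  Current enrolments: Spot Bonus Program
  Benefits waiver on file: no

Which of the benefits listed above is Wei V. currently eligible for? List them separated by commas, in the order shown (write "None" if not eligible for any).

AD&D Coverage, Spot Bonus Program

Service from 2025-12-07 to 4 Nov 2027: 697 days.
Relocation Assistance — no waiver, service 697 days ≥ 1 month (≈30 days) ✓; rating 1 < 2 ✗ → not eligible.
Stock Purchase Plan — status full-time ✓; service 697 days < 24 months (≈720 days) ✗ → not eligible.
Tuition Reimbursement — no waiver, service 697 days ≥ 60 days ✓; 40 hrs/wk ≥ 15 ✓; dept Legal ✓; age 44 ≥ 18 ✓; rating 1 < 3 ✗ → not eligible.
Pet Insurance — status full-time ✓; no waiver, service 697 days ≥ 9 months (≈270 days) ✓; dept Legal ✗ → not eligible.
Dental Plan — status full-time ✗ (requires seasonal) → not eligible.
Health Savings Account — service 697 days ≥ 1 year (≈365 days) ✓; site Albany ✗ (not Leeds or Spokane) → not eligible.
Gym Reimbursement — status full-time ✓ (not excluded); service 697 days ≥ 9 months (≈270 days) ✓; dept Legal ✗ → not eligible.
AD&D Coverage — status full-time ✓; no waiver, service 697 days ≥ 1 month (≈30 days) ✓; age 44 ≥ 21 ✓; dept Legal ✓ → eligible.
Spot Bonus Program — status full-time ✓; service 697 days ≥ 6 months (≈180 days) ✓; 40 hrs/wk ≥ 32 ✓ → eligible.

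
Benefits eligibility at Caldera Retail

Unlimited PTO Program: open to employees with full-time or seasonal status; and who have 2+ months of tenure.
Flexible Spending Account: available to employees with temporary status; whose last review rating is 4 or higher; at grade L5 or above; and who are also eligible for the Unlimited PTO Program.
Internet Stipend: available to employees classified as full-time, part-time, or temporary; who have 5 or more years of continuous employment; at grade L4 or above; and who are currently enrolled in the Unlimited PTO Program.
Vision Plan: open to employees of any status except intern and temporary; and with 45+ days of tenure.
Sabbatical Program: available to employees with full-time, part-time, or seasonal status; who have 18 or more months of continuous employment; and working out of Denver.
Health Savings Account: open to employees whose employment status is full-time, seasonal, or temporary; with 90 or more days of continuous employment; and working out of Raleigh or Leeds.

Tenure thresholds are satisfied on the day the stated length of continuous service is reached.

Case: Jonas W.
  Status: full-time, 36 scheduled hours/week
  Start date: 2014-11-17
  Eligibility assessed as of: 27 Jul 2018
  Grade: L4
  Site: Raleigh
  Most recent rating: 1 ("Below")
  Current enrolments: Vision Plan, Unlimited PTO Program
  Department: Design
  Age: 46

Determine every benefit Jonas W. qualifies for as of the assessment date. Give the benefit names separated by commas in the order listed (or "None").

Unlimited PTO Program, Vision Plan, Health Savings Account

Service from 2014-11-17 to 27 Jul 2018: 1348 days.
Unlimited PTO Program — status full-time ✓; service 1348 days ≥ 2 months (≈60 days) ✓ → eligible.
Flexible Spending Account — status full-time ✗ (requires temporary) → not eligible.
Internet Stipend — status full-time ✓; service 1348 days < 5 years (≈1825 days) ✗ → not eligible.
Vision Plan — status full-time ✓ (not excluded); service 1348 days ≥ 45 days ✓ → eligible.
Sabbatical Program — status full-time ✓; service 1348 days ≥ 18 months (≈540 days) ✓; site Raleigh ✗ (not Denver) → not eligible.
Health Savings Account — status full-time ✓; service 1348 days ≥ 90 days ✓; site Raleigh ✓ → eligible.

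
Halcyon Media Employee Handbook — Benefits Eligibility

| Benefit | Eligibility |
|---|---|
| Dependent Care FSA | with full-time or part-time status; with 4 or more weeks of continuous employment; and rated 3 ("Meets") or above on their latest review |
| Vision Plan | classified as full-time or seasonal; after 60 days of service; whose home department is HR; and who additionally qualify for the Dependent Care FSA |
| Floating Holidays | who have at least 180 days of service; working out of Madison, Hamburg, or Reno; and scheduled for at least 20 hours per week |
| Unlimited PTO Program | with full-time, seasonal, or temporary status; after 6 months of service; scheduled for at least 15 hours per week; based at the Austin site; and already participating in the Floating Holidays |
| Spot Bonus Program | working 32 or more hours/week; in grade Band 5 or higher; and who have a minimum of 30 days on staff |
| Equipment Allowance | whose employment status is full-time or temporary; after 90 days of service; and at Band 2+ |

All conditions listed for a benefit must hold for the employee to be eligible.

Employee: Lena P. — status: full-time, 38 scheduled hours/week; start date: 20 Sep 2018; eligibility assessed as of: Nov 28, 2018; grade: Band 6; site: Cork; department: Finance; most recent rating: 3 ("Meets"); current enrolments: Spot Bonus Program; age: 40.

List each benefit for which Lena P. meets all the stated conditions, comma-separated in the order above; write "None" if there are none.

Dependent Care FSA, Spot Bonus Program

Service from 20 Sep 2018 to Nov 28, 2018: 69 days.
Dependent Care FSA — status full-time ✓; service 69 days ≥ 4 weeks (≈28 days) ✓; rating 3 ≥ 3 ✓ → eligible.
Vision Plan — status full-time ✓; service 69 days ≥ 60 days ✓; dept Finance ✗ → not eligible.
Floating Holidays — service 69 days < 180 days ✗ → not eligible.
Unlimited PTO Program — status full-time ✓; service 69 days < 6 months (≈180 days) ✗ → not eligible.
Spot Bonus Program — 38 hrs/wk ≥ 32 ✓; grade Band 6 ≥ Band 5 ✓; service 69 days ≥ 30 days ✓ → eligible.
Equipment Allowance — status full-time ✓; service 69 days < 90 days ✗ → not eligible.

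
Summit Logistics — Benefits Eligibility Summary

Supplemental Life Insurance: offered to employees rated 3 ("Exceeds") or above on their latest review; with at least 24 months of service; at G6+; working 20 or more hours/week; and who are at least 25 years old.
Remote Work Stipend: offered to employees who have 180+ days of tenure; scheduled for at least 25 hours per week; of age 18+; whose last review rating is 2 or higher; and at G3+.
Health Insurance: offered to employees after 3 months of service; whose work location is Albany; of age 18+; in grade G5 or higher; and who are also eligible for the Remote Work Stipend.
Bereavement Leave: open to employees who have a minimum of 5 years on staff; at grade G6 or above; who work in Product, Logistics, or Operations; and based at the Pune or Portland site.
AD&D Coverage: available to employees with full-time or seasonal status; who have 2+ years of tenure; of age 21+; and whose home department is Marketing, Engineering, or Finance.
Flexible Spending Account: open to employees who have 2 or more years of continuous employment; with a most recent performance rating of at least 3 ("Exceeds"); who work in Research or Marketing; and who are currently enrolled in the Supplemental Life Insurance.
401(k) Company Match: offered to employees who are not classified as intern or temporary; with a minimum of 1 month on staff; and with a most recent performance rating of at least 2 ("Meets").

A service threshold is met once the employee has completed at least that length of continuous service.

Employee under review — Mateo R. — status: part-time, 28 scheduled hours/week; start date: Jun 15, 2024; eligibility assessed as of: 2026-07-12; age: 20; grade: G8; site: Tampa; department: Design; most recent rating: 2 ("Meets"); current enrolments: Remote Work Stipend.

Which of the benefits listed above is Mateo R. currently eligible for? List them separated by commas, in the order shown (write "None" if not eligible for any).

Remote Work Stipend, 401(k) Company Match

Service from Jun 15, 2024 to 2026-07-12: 757 days.
Supplemental Life Insurance — rating 2 < 3 ✗ → not eligible.
Remote Work Stipend — service 757 days ≥ 180 days ✓; 28 hrs/wk ≥ 25 ✓; age 20 ≥ 18 ✓; rating 2 ≥ 2 ✓; grade G8 ≥ G3 ✓ → eligible.
Health Insurance — service 757 days ≥ 3 months (≈90 days) ✓; site Tampa ✗ (not Albany) → not eligible.
Bereavement Leave — service 757 days < 5 years (≈1825 days) ✗ → not eligible.
AD&D Coverage — status part-time ✗ (requires full-time or seasonal) → not eligible.
Flexible Spending Account — service 757 days ≥ 2 years (≈730 days) ✓; rating 2 < 3 ✗ → not eligible.
401(k) Company Match — status part-time ✓ (not excluded); service 757 days ≥ 1 month (≈30 days) ✓; rating 2 ≥ 2 ✓ → eligible.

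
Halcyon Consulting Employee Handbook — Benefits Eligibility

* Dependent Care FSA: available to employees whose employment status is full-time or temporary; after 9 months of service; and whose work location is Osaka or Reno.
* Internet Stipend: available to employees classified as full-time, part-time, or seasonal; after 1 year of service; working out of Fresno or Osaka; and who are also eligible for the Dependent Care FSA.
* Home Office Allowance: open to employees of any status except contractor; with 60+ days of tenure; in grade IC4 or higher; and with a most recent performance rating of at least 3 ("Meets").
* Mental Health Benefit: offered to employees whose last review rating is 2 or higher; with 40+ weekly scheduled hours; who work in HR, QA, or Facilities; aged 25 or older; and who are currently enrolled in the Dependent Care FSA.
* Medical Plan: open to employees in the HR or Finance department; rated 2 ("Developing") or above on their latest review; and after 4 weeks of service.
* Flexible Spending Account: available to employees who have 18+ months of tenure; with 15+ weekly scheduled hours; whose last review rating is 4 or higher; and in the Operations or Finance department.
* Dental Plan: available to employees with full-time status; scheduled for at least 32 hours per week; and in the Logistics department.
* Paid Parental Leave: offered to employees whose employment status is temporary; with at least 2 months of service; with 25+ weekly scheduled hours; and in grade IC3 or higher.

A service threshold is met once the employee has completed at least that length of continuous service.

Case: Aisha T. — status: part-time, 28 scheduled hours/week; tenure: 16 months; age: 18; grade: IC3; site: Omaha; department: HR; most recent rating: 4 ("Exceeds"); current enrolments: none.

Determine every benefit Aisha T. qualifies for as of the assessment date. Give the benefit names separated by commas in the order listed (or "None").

Dependent Care FSA — status part-time ✗ (requires full-time or temporary) → not eligible.
Internet Stipend — status part-time ✓; service 16 months ≥ 1 year (≈365 days) ✓; site Omaha ✗ (not Fresno or Osaka) → not eligible.
Home Office Allowance — status part-time ✓ (not excluded); service 16 months ≥ 60 days ✓; grade IC3 < IC4 ✗ → not eligible.
Mental Health Benefit — rating 4 ≥ 2 ✓; 28 hrs/wk < 40 ✗ → not eligible.
Medical Plan — dept HR ✓; rating 4 ≥ 2 ✓; service 16 months ≥ 4 weeks (≈28 days) ✓ → eligible.
Flexible Spending Account — service 16 months < 18 months ✗ → not eligible.
Dental Plan — status part-time ✗ (requires full-time) → not eligible.
Paid Parental Leave — status part-time ✗ (requires temporary) → not eligible.

Medical Plan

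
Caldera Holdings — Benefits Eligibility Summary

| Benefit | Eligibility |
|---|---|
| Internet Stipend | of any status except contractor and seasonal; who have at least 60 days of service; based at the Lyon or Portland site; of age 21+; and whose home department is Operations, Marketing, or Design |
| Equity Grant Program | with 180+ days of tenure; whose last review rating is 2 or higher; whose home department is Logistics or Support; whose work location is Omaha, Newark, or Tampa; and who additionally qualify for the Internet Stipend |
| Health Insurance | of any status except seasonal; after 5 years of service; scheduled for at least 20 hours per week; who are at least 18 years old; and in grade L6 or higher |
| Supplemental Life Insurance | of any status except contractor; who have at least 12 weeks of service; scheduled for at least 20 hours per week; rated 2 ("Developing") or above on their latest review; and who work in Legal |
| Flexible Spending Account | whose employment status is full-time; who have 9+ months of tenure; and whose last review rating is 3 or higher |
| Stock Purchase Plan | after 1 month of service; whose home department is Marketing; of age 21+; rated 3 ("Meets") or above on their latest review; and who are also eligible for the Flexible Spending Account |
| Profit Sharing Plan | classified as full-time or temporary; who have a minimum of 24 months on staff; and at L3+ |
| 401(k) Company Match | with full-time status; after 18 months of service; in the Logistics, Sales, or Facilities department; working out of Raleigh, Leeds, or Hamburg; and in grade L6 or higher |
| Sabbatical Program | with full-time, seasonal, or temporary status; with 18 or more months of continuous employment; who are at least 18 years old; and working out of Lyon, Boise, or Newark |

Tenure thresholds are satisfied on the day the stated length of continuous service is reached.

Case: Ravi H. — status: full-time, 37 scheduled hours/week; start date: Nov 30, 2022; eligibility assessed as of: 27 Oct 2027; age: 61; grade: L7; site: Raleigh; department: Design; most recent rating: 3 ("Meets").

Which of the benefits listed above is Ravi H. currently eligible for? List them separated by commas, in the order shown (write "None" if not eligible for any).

Service from Nov 30, 2022 to 27 Oct 2027: 1792 days.
Internet Stipend — status full-time ✓ (not excluded); service 1792 days ≥ 60 days ✓; site Raleigh ✗ (not Lyon or Portland) → not eligible.
Equity Grant Program — service 1792 days ≥ 180 days ✓; rating 3 ≥ 2 ✓; dept Design ✗ → not eligible.
Health Insurance — status full-time ✓ (not excluded); service 1792 days < 5 years (≈1825 days) ✗ → not eligible.
Supplemental Life Insurance — status full-time ✓ (not excluded); service 1792 days ≥ 12 weeks (≈84 days) ✓; 37 hrs/wk ≥ 20 ✓; rating 3 ≥ 2 ✓; dept Design ✗ → not eligible.
Flexible Spending Account — status full-time ✓; service 1792 days ≥ 9 months (≈270 days) ✓; rating 3 ≥ 3 ✓ → eligible.
Stock Purchase Plan — service 1792 days ≥ 1 month (≈30 days) ✓; dept Design ✗ → not eligible.
Profit Sharing Plan — status full-time ✓; service 1792 days ≥ 24 months (≈720 days) ✓; grade L7 ≥ L3 ✓ → eligible.
401(k) Company Match — status full-time ✓; service 1792 days ≥ 18 months (≈540 days) ✓; dept Design ✗ → not eligible.
Sabbatical Program — status full-time ✓; service 1792 days ≥ 18 months (≈540 days) ✓; age 61 ≥ 18 ✓; site Raleigh ✗ (not Lyon, Boise, or Newark) → not eligible.

Flexible Spending Account, Profit Sharing Plan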